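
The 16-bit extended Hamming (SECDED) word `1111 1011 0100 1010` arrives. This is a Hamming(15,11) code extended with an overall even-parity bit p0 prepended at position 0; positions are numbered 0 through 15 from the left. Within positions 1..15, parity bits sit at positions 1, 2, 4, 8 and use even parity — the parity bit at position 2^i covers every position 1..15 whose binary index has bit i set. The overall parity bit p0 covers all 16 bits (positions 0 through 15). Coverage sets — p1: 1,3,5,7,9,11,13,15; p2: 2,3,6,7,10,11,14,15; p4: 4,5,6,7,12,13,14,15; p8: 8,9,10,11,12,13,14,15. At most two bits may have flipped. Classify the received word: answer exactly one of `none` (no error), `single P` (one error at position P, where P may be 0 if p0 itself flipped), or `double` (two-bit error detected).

double

s1: b1⊕b3⊕b5⊕b7⊕b9⊕b11⊕b13⊕b15 = 1⊕1⊕0⊕1⊕1⊕0⊕0⊕0 = 0
s2: b2⊕b3⊕b6⊕b7⊕b10⊕b11⊕b14⊕b15 = 1⊕1⊕1⊕1⊕0⊕0⊕1⊕0 = 1
s4: b4⊕b5⊕b6⊕b7⊕b12⊕b13⊕b14⊕b15 = 1⊕0⊕1⊕1⊕1⊕0⊕1⊕0 = 1
s8: b8⊕b9⊕b10⊕b11⊕b12⊕b13⊕b14⊕b15 = 0⊕1⊕0⊕0⊕1⊕0⊕1⊕0 = 1
Syndrome (s8...s1) = 1110 → position 14.
Overall parity (XOR of all 16 bits, including p0): 1⊕1⊕1⊕1⊕1⊕0⊕1⊕1⊕0⊕1⊕0⊕0⊕1⊕0⊕1⊕0 = 0
Overall=0, syndrome position=14 → double-bit error detected (uncorrectable).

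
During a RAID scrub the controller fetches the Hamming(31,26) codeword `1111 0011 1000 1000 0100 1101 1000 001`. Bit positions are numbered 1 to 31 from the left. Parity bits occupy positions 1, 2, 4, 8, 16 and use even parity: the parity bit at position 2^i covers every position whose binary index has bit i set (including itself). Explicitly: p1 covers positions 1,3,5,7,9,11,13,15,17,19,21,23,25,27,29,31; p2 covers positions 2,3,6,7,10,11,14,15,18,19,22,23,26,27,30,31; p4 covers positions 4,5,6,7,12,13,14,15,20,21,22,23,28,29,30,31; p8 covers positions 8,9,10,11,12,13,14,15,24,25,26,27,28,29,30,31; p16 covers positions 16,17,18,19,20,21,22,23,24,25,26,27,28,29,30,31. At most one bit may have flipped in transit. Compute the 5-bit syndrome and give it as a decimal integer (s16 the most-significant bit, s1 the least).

s1: b1⊕b3⊕b5⊕b7⊕b9⊕b11⊕b13⊕b15⊕b17⊕b19⊕b21⊕b23⊕b25⊕b27⊕b29⊕b31 = 1⊕1⊕0⊕1⊕1⊕0⊕1⊕0⊕0⊕0⊕1⊕0⊕1⊕0⊕0⊕1 = 0
s2: b2⊕b3⊕b6⊕b7⊕b10⊕b11⊕b14⊕b15⊕b18⊕b19⊕b22⊕b23⊕b26⊕b27⊕b30⊕b31 = 1⊕1⊕0⊕1⊕0⊕0⊕0⊕0⊕1⊕0⊕1⊕0⊕0⊕0⊕0⊕1 = 0
s4: b4⊕b5⊕b6⊕b7⊕b12⊕b13⊕b14⊕b15⊕b20⊕b21⊕b22⊕b23⊕b28⊕b29⊕b30⊕b31 = 1⊕0⊕0⊕1⊕0⊕1⊕0⊕0⊕0⊕1⊕1⊕0⊕0⊕0⊕0⊕1 = 0
s8: b8⊕b9⊕b10⊕b11⊕b12⊕b13⊕b14⊕b15⊕b24⊕b25⊕b26⊕b27⊕b28⊕b29⊕b30⊕b31 = 1⊕1⊕0⊕0⊕0⊕1⊕0⊕0⊕1⊕1⊕0⊕0⊕0⊕0⊕0⊕1 = 0
s16: b16⊕b17⊕b18⊕b19⊕b20⊕b21⊕b22⊕b23⊕b24⊕b25⊕b26⊕b27⊕b28⊕b29⊕b30⊕b31 = 0⊕0⊕1⊕0⊕0⊕1⊕1⊕0⊕1⊕1⊕0⊕0⊕0⊕0⊕0⊕1 = 0
Syndrome (s16...s1) = 00000 → position 0 (no error).

0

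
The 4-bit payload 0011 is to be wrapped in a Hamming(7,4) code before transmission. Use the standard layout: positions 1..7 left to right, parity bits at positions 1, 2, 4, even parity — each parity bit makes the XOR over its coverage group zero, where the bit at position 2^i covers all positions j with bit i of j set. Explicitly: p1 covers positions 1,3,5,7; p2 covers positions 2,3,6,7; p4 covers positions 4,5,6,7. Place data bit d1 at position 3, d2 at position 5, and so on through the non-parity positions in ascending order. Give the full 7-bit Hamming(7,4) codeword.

Place data bits at non-power-of-two positions: b3=0, b5=0, b6=1, b7=1.
p1 = XOR of data positions {3,5,7} = 0⊕0⊕1 = 1
p2 = XOR of data positions {3,6,7} = 0⊕1⊕1 = 0
p4 = XOR of data positions {5,6,7} = 0⊕1⊕1 = 0
Codeword b1..b7 = 1000011

1000011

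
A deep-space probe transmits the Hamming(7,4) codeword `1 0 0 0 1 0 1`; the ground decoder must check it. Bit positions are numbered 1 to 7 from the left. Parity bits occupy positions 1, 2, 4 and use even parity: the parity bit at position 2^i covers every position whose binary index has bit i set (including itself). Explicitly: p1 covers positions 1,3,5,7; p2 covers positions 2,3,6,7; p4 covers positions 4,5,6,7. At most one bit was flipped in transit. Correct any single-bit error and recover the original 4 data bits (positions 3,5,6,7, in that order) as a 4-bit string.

s1: b1⊕b3⊕b5⊕b7 = 1⊕0⊕1⊕1 = 1
s2: b2⊕b3⊕b6⊕b7 = 0⊕0⊕0⊕1 = 1
s4: b4⊕b5⊕b6⊕b7 = 0⊕1⊕0⊕1 = 0
Syndrome (s4...s1) = 011 → position 3.
Flip bit 3: corrected codeword = 1010101
Data bits at positions 3,5,6,7: 1101

1101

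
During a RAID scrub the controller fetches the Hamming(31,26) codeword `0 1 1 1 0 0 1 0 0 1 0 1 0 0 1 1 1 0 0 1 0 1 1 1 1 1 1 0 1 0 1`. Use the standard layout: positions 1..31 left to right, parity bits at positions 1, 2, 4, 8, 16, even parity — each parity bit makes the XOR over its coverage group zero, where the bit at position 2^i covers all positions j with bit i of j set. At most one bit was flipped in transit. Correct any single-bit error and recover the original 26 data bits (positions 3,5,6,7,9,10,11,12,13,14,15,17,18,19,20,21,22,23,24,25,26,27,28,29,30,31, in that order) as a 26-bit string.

10010101001100101111110001

s1: b1⊕b3⊕b5⊕b7⊕b9⊕b11⊕b13⊕b15⊕b17⊕b19⊕b21⊕b23⊕b25⊕b27⊕b29⊕b31 = 0⊕1⊕0⊕1⊕0⊕0⊕0⊕1⊕1⊕0⊕0⊕1⊕1⊕1⊕1⊕1 = 1
s2: b2⊕b3⊕b6⊕b7⊕b10⊕b11⊕b14⊕b15⊕b18⊕b19⊕b22⊕b23⊕b26⊕b27⊕b30⊕b31 = 1⊕1⊕0⊕1⊕1⊕0⊕0⊕1⊕0⊕0⊕1⊕1⊕1⊕1⊕0⊕1 = 0
s4: b4⊕b5⊕b6⊕b7⊕b12⊕b13⊕b14⊕b15⊕b20⊕b21⊕b22⊕b23⊕b28⊕b29⊕b30⊕b31 = 1⊕0⊕0⊕1⊕1⊕0⊕0⊕1⊕1⊕0⊕1⊕1⊕0⊕1⊕0⊕1 = 1
s8: b8⊕b9⊕b10⊕b11⊕b12⊕b13⊕b14⊕b15⊕b24⊕b25⊕b26⊕b27⊕b28⊕b29⊕b30⊕b31 = 0⊕0⊕1⊕0⊕1⊕0⊕0⊕1⊕1⊕1⊕1⊕1⊕0⊕1⊕0⊕1 = 1
s16: b16⊕b17⊕b18⊕b19⊕b20⊕b21⊕b22⊕b23⊕b24⊕b25⊕b26⊕b27⊕b28⊕b29⊕b30⊕b31 = 1⊕1⊕0⊕0⊕1⊕0⊕1⊕1⊕1⊕1⊕1⊕1⊕0⊕1⊕0⊕1 = 1
Syndrome (s16...s1) = 11101 → position 29.
Flip bit 29: corrected codeword = 0111001001010011100101111110001
Data bits at positions 3,5,6,7,9,10,11,12,13,14,15,17,18,19,20,21,22,23,24,25,26,27,28,29,30,31: 10010101001100101111110001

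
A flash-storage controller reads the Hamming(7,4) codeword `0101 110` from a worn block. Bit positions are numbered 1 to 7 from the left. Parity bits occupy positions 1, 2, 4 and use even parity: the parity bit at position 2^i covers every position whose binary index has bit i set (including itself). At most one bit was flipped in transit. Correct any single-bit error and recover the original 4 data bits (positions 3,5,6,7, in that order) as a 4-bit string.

s1: b1⊕b3⊕b5⊕b7 = 0⊕0⊕1⊕0 = 1
s2: b2⊕b3⊕b6⊕b7 = 1⊕0⊕1⊕0 = 0
s4: b4⊕b5⊕b6⊕b7 = 1⊕1⊕1⊕0 = 1
Syndrome (s4...s1) = 101 → position 5.
Flip bit 5: corrected codeword = 0101010
Data bits at positions 3,5,6,7: 0010

0010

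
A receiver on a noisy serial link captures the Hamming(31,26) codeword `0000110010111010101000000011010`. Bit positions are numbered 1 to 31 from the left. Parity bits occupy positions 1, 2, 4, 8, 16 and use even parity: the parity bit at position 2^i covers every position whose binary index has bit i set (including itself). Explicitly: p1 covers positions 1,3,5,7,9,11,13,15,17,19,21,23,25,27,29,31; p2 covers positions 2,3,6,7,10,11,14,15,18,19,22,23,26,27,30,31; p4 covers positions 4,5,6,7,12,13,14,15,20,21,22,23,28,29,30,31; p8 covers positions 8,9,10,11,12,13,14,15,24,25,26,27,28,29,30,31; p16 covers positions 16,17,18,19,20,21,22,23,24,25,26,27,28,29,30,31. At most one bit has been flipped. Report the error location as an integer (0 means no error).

s1: b1⊕b3⊕b5⊕b7⊕b9⊕b11⊕b13⊕b15⊕b17⊕b19⊕b21⊕b23⊕b25⊕b27⊕b29⊕b31 = 0⊕0⊕1⊕0⊕1⊕1⊕1⊕1⊕1⊕1⊕0⊕0⊕0⊕1⊕0⊕0 = 0
s2: b2⊕b3⊕b6⊕b7⊕b10⊕b11⊕b14⊕b15⊕b18⊕b19⊕b22⊕b23⊕b26⊕b27⊕b30⊕b31 = 0⊕0⊕1⊕0⊕0⊕1⊕0⊕1⊕0⊕1⊕0⊕0⊕0⊕1⊕1⊕0 = 0
s4: b4⊕b5⊕b6⊕b7⊕b12⊕b13⊕b14⊕b15⊕b20⊕b21⊕b22⊕b23⊕b28⊕b29⊕b30⊕b31 = 0⊕1⊕1⊕0⊕1⊕1⊕0⊕1⊕0⊕0⊕0⊕0⊕1⊕0⊕1⊕0 = 1
s8: b8⊕b9⊕b10⊕b11⊕b12⊕b13⊕b14⊕b15⊕b24⊕b25⊕b26⊕b27⊕b28⊕b29⊕b30⊕b31 = 0⊕1⊕0⊕1⊕1⊕1⊕0⊕1⊕0⊕0⊕0⊕1⊕1⊕0⊕1⊕0 = 0
s16: b16⊕b17⊕b18⊕b19⊕b20⊕b21⊕b22⊕b23⊕b24⊕b25⊕b26⊕b27⊕b28⊕b29⊕b30⊕b31 = 0⊕1⊕0⊕1⊕0⊕0⊕0⊕0⊕0⊕0⊕0⊕1⊕1⊕0⊕1⊕0 = 1
Syndrome (s16...s1) = 10100 → position 20.

20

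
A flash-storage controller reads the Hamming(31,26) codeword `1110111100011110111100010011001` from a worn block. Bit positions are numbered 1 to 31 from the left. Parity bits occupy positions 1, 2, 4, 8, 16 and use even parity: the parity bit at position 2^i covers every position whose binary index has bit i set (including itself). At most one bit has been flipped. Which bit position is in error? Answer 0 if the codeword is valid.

s1: b1⊕b3⊕b5⊕b7⊕b9⊕b11⊕b13⊕b15⊕b17⊕b19⊕b21⊕b23⊕b25⊕b27⊕b29⊕b31 = 1⊕1⊕1⊕1⊕0⊕0⊕1⊕1⊕1⊕1⊕0⊕0⊕0⊕1⊕0⊕1 = 0
s2: b2⊕b3⊕b6⊕b7⊕b10⊕b11⊕b14⊕b15⊕b18⊕b19⊕b22⊕b23⊕b26⊕b27⊕b30⊕b31 = 1⊕1⊕1⊕1⊕0⊕0⊕1⊕1⊕1⊕1⊕0⊕0⊕0⊕1⊕0⊕1 = 0
s4: b4⊕b5⊕b6⊕b7⊕b12⊕b13⊕b14⊕b15⊕b20⊕b21⊕b22⊕b23⊕b28⊕b29⊕b30⊕b31 = 0⊕1⊕1⊕1⊕1⊕1⊕1⊕1⊕1⊕0⊕0⊕0⊕1⊕0⊕0⊕1 = 0
s8: b8⊕b9⊕b10⊕b11⊕b12⊕b13⊕b14⊕b15⊕b24⊕b25⊕b26⊕b27⊕b28⊕b29⊕b30⊕b31 = 1⊕0⊕0⊕0⊕1⊕1⊕1⊕1⊕1⊕0⊕0⊕1⊕1⊕0⊕0⊕1 = 1
s16: b16⊕b17⊕b18⊕b19⊕b20⊕b21⊕b22⊕b23⊕b24⊕b25⊕b26⊕b27⊕b28⊕b29⊕b30⊕b31 = 0⊕1⊕1⊕1⊕1⊕0⊕0⊕0⊕1⊕0⊕0⊕1⊕1⊕0⊕0⊕1 = 0
Syndrome (s16...s1) = 01000 → position 8.

8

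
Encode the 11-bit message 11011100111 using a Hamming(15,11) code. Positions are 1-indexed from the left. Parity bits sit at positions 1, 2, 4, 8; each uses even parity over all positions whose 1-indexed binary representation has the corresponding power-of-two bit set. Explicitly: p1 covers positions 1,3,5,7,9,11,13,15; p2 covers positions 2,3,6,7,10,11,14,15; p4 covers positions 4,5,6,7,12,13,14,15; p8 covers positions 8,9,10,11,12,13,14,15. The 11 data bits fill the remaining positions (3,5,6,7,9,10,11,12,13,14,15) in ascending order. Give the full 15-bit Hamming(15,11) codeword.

Place data bits at non-power-of-two positions: b3=1, b5=1, b6=0, b7=1, b9=1, b10=1, b11=0, b12=0, b13=1, b14=1, b15=1.
p1 = XOR of data positions {3,5,7,9,11,13,15} = 1⊕1⊕1⊕1⊕0⊕1⊕1 = 0
p2 = XOR of data positions {3,6,7,10,11,14,15} = 1⊕0⊕1⊕1⊕0⊕1⊕1 = 1
p4 = XOR of data positions {5,6,7,12,13,14,15} = 1⊕0⊕1⊕0⊕1⊕1⊕1 = 1
p8 = XOR of data positions {9,10,11,12,13,14,15} = 1⊕1⊕0⊕0⊕1⊕1⊕1 = 1
Codeword b1..b15 = 011110111100111

011110111100111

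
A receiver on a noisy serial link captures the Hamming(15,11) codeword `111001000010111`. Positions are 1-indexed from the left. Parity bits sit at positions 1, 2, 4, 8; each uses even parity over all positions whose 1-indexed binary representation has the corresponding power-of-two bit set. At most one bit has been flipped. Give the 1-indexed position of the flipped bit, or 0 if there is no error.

1

s1: b1⊕b3⊕b5⊕b7⊕b9⊕b11⊕b13⊕b15 = 1⊕1⊕0⊕0⊕0⊕1⊕1⊕1 = 1
s2: b2⊕b3⊕b6⊕b7⊕b10⊕b11⊕b14⊕b15 = 1⊕1⊕1⊕0⊕0⊕1⊕1⊕1 = 0
s4: b4⊕b5⊕b6⊕b7⊕b12⊕b13⊕b14⊕b15 = 0⊕0⊕1⊕0⊕0⊕1⊕1⊕1 = 0
s8: b8⊕b9⊕b10⊕b11⊕b12⊕b13⊕b14⊕b15 = 0⊕0⊕0⊕1⊕0⊕1⊕1⊕1 = 0
Syndrome (s8...s1) = 0001 → position 1.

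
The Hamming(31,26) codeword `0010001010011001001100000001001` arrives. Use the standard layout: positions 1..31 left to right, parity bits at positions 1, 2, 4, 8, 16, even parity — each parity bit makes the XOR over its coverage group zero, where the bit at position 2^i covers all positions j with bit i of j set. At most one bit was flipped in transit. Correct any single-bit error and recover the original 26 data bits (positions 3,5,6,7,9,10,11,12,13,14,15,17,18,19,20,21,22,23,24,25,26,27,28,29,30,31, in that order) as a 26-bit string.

10011001100001100010001001

s1: b1⊕b3⊕b5⊕b7⊕b9⊕b11⊕b13⊕b15⊕b17⊕b19⊕b21⊕b23⊕b25⊕b27⊕b29⊕b31 = 0⊕1⊕0⊕1⊕1⊕0⊕1⊕0⊕0⊕1⊕0⊕0⊕0⊕0⊕0⊕1 = 0
s2: b2⊕b3⊕b6⊕b7⊕b10⊕b11⊕b14⊕b15⊕b18⊕b19⊕b22⊕b23⊕b26⊕b27⊕b30⊕b31 = 0⊕1⊕0⊕1⊕0⊕0⊕0⊕0⊕0⊕1⊕0⊕0⊕0⊕0⊕0⊕1 = 0
s4: b4⊕b5⊕b6⊕b7⊕b12⊕b13⊕b14⊕b15⊕b20⊕b21⊕b22⊕b23⊕b28⊕b29⊕b30⊕b31 = 0⊕0⊕0⊕1⊕1⊕1⊕0⊕0⊕1⊕0⊕0⊕0⊕1⊕0⊕0⊕1 = 0
s8: b8⊕b9⊕b10⊕b11⊕b12⊕b13⊕b14⊕b15⊕b24⊕b25⊕b26⊕b27⊕b28⊕b29⊕b30⊕b31 = 0⊕1⊕0⊕0⊕1⊕1⊕0⊕0⊕0⊕0⊕0⊕0⊕1⊕0⊕0⊕1 = 1
s16: b16⊕b17⊕b18⊕b19⊕b20⊕b21⊕b22⊕b23⊕b24⊕b25⊕b26⊕b27⊕b28⊕b29⊕b30⊕b31 = 1⊕0⊕0⊕1⊕1⊕0⊕0⊕0⊕0⊕0⊕0⊕0⊕1⊕0⊕0⊕1 = 1
Syndrome (s16...s1) = 11000 → position 24.
Flip bit 24: corrected codeword = 0010001010011001001100010001001
Data bits at positions 3,5,6,7,9,10,11,12,13,14,15,17,18,19,20,21,22,23,24,25,26,27,28,29,30,31: 10011001100001100010001001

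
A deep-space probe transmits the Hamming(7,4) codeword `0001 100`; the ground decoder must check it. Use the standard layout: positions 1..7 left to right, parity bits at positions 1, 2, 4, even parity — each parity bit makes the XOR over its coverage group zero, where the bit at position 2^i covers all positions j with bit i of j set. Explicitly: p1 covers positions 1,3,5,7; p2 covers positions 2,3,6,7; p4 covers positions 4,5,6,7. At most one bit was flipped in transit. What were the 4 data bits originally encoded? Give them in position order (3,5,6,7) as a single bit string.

s1: b1⊕b3⊕b5⊕b7 = 0⊕0⊕1⊕0 = 1
s2: b2⊕b3⊕b6⊕b7 = 0⊕0⊕0⊕0 = 0
s4: b4⊕b5⊕b6⊕b7 = 1⊕1⊕0⊕0 = 0
Syndrome (s4...s1) = 001 → position 1.
Flip bit 1: corrected codeword = 1001100
Data bits at positions 3,5,6,7: 0100

0100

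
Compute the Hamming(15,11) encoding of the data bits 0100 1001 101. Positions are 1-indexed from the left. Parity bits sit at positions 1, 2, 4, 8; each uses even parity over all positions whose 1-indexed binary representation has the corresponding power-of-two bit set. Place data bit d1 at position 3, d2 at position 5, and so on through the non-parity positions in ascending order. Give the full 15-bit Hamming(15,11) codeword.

Place data bits at non-power-of-two positions: b3=0, b5=1, b6=0, b7=0, b9=1, b10=0, b11=0, b12=1, b13=1, b14=0, b15=1.
p1 = XOR of data positions {3,5,7,9,11,13,15} = 0⊕1⊕0⊕1⊕0⊕1⊕1 = 0
p2 = XOR of data positions {3,6,7,10,11,14,15} = 0⊕0⊕0⊕0⊕0⊕0⊕1 = 1
p4 = XOR of data positions {5,6,7,12,13,14,15} = 1⊕0⊕0⊕1⊕1⊕0⊕1 = 0
p8 = XOR of data positions {9,10,11,12,13,14,15} = 1⊕0⊕0⊕1⊕1⊕0⊕1 = 0
Codeword b1..b15 = 010010001001101

010010001001101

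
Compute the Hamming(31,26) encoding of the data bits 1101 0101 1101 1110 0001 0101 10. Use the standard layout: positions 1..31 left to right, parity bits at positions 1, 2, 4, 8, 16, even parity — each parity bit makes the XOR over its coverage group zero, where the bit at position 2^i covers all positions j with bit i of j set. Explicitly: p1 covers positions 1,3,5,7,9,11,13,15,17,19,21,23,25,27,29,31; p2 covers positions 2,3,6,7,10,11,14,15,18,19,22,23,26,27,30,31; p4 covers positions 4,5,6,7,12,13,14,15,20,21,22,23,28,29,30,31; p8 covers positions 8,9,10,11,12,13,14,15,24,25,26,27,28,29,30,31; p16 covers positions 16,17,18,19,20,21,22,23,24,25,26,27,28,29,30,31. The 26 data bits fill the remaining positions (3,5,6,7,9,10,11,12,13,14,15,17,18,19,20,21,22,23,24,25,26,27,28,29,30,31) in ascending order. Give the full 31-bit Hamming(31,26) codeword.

1010101001011100111100001010110

Place data bits at non-power-of-two positions: b3=1, b5=1, b6=0, b7=1, b9=0, b10=1, b11=0, b12=1, b13=1, b14=1, b15=0, b17=1, b18=1, b19=1, b20=1, b21=0, b22=0, b23=0, b24=0, b25=1, b26=0, b27=1, b28=0, b29=1, b30=1, b31=0.
p1 = XOR of data positions {3,5,7,9,11,13,15,17,19,21,23,25,27,29,31} = 1⊕1⊕1⊕0⊕0⊕1⊕0⊕1⊕1⊕0⊕0⊕1⊕1⊕1⊕0 = 1
p2 = XOR of data positions {3,6,7,10,11,14,15,18,19,22,23,26,27,30,31} = 1⊕0⊕1⊕1⊕0⊕1⊕0⊕1⊕1⊕0⊕0⊕0⊕1⊕1⊕0 = 0
p4 = XOR of data positions {5,6,7,12,13,14,15,20,21,22,23,28,29,30,31} = 1⊕0⊕1⊕1⊕1⊕1⊕0⊕1⊕0⊕0⊕0⊕0⊕1⊕1⊕0 = 0
p8 = XOR of data positions {9,10,11,12,13,14,15,24,25,26,27,28,29,30,31} = 0⊕1⊕0⊕1⊕1⊕1⊕0⊕0⊕1⊕0⊕1⊕0⊕1⊕1⊕0 = 0
p16 = XOR of data positions {17,18,19,20,21,22,23,24,25,26,27,28,29,30,31} = 1⊕1⊕1⊕1⊕0⊕0⊕0⊕0⊕1⊕0⊕1⊕0⊕1⊕1⊕0 = 0
Codeword b1..b31 = 1010101001011100111100001010110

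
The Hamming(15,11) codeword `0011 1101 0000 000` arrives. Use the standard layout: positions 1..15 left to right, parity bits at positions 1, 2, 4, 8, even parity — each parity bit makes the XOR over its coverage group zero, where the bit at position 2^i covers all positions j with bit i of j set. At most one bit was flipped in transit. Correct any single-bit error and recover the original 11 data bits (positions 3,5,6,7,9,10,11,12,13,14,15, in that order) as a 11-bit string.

11100001000

s1: b1⊕b3⊕b5⊕b7⊕b9⊕b11⊕b13⊕b15 = 0⊕1⊕1⊕0⊕0⊕0⊕0⊕0 = 0
s2: b2⊕b3⊕b6⊕b7⊕b10⊕b11⊕b14⊕b15 = 0⊕1⊕1⊕0⊕0⊕0⊕0⊕0 = 0
s4: b4⊕b5⊕b6⊕b7⊕b12⊕b13⊕b14⊕b15 = 1⊕1⊕1⊕0⊕0⊕0⊕0⊕0 = 1
s8: b8⊕b9⊕b10⊕b11⊕b12⊕b13⊕b14⊕b15 = 1⊕0⊕0⊕0⊕0⊕0⊕0⊕0 = 1
Syndrome (s8...s1) = 1100 → position 12.
Flip bit 12: corrected codeword = 001111010001000
Data bits at positions 3,5,6,7,9,10,11,12,13,14,15: 11100001000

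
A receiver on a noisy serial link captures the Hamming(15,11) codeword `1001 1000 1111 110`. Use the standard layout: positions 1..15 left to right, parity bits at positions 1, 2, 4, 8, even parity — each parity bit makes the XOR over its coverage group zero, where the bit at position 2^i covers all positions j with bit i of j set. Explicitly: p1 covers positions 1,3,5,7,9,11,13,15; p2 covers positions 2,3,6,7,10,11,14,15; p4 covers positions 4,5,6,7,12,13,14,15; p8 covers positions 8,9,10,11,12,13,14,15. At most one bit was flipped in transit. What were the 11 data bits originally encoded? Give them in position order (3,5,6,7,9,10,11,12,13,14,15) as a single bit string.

s1: b1⊕b3⊕b5⊕b7⊕b9⊕b11⊕b13⊕b15 = 1⊕0⊕1⊕0⊕1⊕1⊕1⊕0 = 1
s2: b2⊕b3⊕b6⊕b7⊕b10⊕b11⊕b14⊕b15 = 0⊕0⊕0⊕0⊕1⊕1⊕1⊕0 = 1
s4: b4⊕b5⊕b6⊕b7⊕b12⊕b13⊕b14⊕b15 = 1⊕1⊕0⊕0⊕1⊕1⊕1⊕0 = 1
s8: b8⊕b9⊕b10⊕b11⊕b12⊕b13⊕b14⊕b15 = 0⊕1⊕1⊕1⊕1⊕1⊕1⊕0 = 0
Syndrome (s8...s1) = 0111 → position 7.
Flip bit 7: corrected codeword = 100110101111110
Data bits at positions 3,5,6,7,9,10,11,12,13,14,15: 01011111110

01011111110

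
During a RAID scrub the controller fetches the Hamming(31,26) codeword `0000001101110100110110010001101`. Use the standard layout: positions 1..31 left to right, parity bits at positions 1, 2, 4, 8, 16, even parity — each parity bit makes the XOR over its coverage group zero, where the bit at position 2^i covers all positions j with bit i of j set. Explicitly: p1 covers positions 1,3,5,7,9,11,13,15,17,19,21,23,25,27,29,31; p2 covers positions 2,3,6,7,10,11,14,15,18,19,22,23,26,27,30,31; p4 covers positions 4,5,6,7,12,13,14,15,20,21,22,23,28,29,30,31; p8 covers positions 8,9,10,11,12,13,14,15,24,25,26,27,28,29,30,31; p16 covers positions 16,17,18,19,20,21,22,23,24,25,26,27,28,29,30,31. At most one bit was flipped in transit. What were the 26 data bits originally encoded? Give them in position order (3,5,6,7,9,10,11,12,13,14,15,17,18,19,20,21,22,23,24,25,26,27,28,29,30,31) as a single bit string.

s1: b1⊕b3⊕b5⊕b7⊕b9⊕b11⊕b13⊕b15⊕b17⊕b19⊕b21⊕b23⊕b25⊕b27⊕b29⊕b31 = 0⊕0⊕0⊕1⊕0⊕1⊕0⊕0⊕1⊕0⊕1⊕0⊕0⊕0⊕1⊕1 = 0
s2: b2⊕b3⊕b6⊕b7⊕b10⊕b11⊕b14⊕b15⊕b18⊕b19⊕b22⊕b23⊕b26⊕b27⊕b30⊕b31 = 0⊕0⊕0⊕1⊕1⊕1⊕1⊕0⊕1⊕0⊕0⊕0⊕0⊕0⊕0⊕1 = 0
s4: b4⊕b5⊕b6⊕b7⊕b12⊕b13⊕b14⊕b15⊕b20⊕b21⊕b22⊕b23⊕b28⊕b29⊕b30⊕b31 = 0⊕0⊕0⊕1⊕1⊕0⊕1⊕0⊕1⊕1⊕0⊕0⊕1⊕1⊕0⊕1 = 0
s8: b8⊕b9⊕b10⊕b11⊕b12⊕b13⊕b14⊕b15⊕b24⊕b25⊕b26⊕b27⊕b28⊕b29⊕b30⊕b31 = 1⊕0⊕1⊕1⊕1⊕0⊕1⊕0⊕1⊕0⊕0⊕0⊕1⊕1⊕0⊕1 = 1
s16: b16⊕b17⊕b18⊕b19⊕b20⊕b21⊕b22⊕b23⊕b24⊕b25⊕b26⊕b27⊕b28⊕b29⊕b30⊕b31 = 0⊕1⊕1⊕0⊕1⊕1⊕0⊕0⊕1⊕0⊕0⊕0⊕1⊕1⊕0⊕1 = 0
Syndrome (s16...s1) = 01000 → position 8.
Flip bit 8: corrected codeword = 0000001001110100110110010001101
Data bits at positions 3,5,6,7,9,10,11,12,13,14,15,17,18,19,20,21,22,23,24,25,26,27,28,29,30,31: 00010111010110110010001101

00010111010110110010001101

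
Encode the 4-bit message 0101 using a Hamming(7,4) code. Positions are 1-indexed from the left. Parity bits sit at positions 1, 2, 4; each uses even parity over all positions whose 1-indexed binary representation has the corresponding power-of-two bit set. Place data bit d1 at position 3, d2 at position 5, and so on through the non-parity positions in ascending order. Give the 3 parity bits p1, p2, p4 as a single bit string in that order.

Place data bits at non-power-of-two positions: b3=0, b5=1, b6=0, b7=1.
p1 = XOR of data positions {3,5,7} = 0⊕1⊕1 = 0
p2 = XOR of data positions {3,6,7} = 0⊕0⊕1 = 1
p4 = XOR of data positions {5,6,7} = 1⊕0⊕1 = 0
Parity bits p1,p2,p4 = 010

010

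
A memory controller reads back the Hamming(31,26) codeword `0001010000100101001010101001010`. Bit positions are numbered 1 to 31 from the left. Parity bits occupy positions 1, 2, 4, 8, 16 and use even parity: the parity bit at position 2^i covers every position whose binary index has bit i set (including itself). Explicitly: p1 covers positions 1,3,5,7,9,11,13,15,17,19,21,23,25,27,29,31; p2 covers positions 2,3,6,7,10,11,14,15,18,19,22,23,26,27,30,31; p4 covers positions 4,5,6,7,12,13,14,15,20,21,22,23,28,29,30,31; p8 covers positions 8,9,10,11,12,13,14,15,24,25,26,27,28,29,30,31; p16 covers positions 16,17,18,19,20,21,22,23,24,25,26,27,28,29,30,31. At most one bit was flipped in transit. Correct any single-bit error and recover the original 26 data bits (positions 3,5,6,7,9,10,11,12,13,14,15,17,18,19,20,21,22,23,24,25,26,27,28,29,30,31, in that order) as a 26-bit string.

s1: b1⊕b3⊕b5⊕b7⊕b9⊕b11⊕b13⊕b15⊕b17⊕b19⊕b21⊕b23⊕b25⊕b27⊕b29⊕b31 = 0⊕0⊕0⊕0⊕0⊕1⊕0⊕0⊕0⊕1⊕1⊕1⊕1⊕0⊕0⊕0 = 1
s2: b2⊕b3⊕b6⊕b7⊕b10⊕b11⊕b14⊕b15⊕b18⊕b19⊕b22⊕b23⊕b26⊕b27⊕b30⊕b31 = 0⊕0⊕1⊕0⊕0⊕1⊕1⊕0⊕0⊕1⊕0⊕1⊕0⊕0⊕1⊕0 = 0
s4: b4⊕b5⊕b6⊕b7⊕b12⊕b13⊕b14⊕b15⊕b20⊕b21⊕b22⊕b23⊕b28⊕b29⊕b30⊕b31 = 1⊕0⊕1⊕0⊕0⊕0⊕1⊕0⊕0⊕1⊕0⊕1⊕1⊕0⊕1⊕0 = 1
s8: b8⊕b9⊕b10⊕b11⊕b12⊕b13⊕b14⊕b15⊕b24⊕b25⊕b26⊕b27⊕b28⊕b29⊕b30⊕b31 = 0⊕0⊕0⊕1⊕0⊕0⊕1⊕0⊕0⊕1⊕0⊕0⊕1⊕0⊕1⊕0 = 1
s16: b16⊕b17⊕b18⊕b19⊕b20⊕b21⊕b22⊕b23⊕b24⊕b25⊕b26⊕b27⊕b28⊕b29⊕b30⊕b31 = 1⊕0⊕0⊕1⊕0⊕1⊕0⊕1⊕0⊕1⊕0⊕0⊕1⊕0⊕1⊕0 = 1
Syndrome (s16...s1) = 11101 → position 29.
Flip bit 29: corrected codeword = 0001010000100101001010101001110
Data bits at positions 3,5,6,7,9,10,11,12,13,14,15,17,18,19,20,21,22,23,24,25,26,27,28,29,30,31: 00100010010001010101001110

00100010010001010101001110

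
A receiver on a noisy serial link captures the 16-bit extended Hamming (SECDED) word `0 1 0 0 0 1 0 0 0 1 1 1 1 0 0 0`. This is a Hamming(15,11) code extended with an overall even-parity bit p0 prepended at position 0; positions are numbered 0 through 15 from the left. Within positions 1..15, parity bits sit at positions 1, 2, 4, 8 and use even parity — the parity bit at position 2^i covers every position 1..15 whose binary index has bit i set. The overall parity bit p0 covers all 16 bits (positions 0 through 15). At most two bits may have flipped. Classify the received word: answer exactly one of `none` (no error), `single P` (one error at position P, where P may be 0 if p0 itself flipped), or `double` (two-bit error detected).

none

s1: b1⊕b3⊕b5⊕b7⊕b9⊕b11⊕b13⊕b15 = 1⊕0⊕1⊕0⊕1⊕1⊕0⊕0 = 0
s2: b2⊕b3⊕b6⊕b7⊕b10⊕b11⊕b14⊕b15 = 0⊕0⊕0⊕0⊕1⊕1⊕0⊕0 = 0
s4: b4⊕b5⊕b6⊕b7⊕b12⊕b13⊕b14⊕b15 = 0⊕1⊕0⊕0⊕1⊕0⊕0⊕0 = 0
s8: b8⊕b9⊕b10⊕b11⊕b12⊕b13⊕b14⊕b15 = 0⊕1⊕1⊕1⊕1⊕0⊕0⊕0 = 0
Syndrome (s8...s1) = 0000 → position 0 (no error).
Overall parity (XOR of all 16 bits, including p0): 0⊕1⊕0⊕0⊕0⊕1⊕0⊕0⊕0⊕1⊕1⊕1⊕1⊕0⊕0⊕0 = 0
Overall=0, syndrome position=0 → no error.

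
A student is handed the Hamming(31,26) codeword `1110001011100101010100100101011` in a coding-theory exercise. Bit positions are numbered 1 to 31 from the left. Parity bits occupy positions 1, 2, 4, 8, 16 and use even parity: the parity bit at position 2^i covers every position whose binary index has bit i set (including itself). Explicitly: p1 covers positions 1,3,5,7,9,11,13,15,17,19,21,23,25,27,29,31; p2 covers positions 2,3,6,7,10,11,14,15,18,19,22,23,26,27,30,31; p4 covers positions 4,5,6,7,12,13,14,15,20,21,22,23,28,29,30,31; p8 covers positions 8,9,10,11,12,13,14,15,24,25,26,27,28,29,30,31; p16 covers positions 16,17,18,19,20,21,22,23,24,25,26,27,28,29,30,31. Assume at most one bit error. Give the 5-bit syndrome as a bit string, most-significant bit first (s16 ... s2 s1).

s1: b1⊕b3⊕b5⊕b7⊕b9⊕b11⊕b13⊕b15⊕b17⊕b19⊕b21⊕b23⊕b25⊕b27⊕b29⊕b31 = 1⊕1⊕0⊕1⊕1⊕1⊕0⊕0⊕0⊕0⊕0⊕1⊕0⊕0⊕0⊕1 = 1
s2: b2⊕b3⊕b6⊕b7⊕b10⊕b11⊕b14⊕b15⊕b18⊕b19⊕b22⊕b23⊕b26⊕b27⊕b30⊕b31 = 1⊕1⊕0⊕1⊕1⊕1⊕1⊕0⊕1⊕0⊕0⊕1⊕1⊕0⊕1⊕1 = 1
s4: b4⊕b5⊕b6⊕b7⊕b12⊕b13⊕b14⊕b15⊕b20⊕b21⊕b22⊕b23⊕b28⊕b29⊕b30⊕b31 = 0⊕0⊕0⊕1⊕0⊕0⊕1⊕0⊕1⊕0⊕0⊕1⊕1⊕0⊕1⊕1 = 1
s8: b8⊕b9⊕b10⊕b11⊕b12⊕b13⊕b14⊕b15⊕b24⊕b25⊕b26⊕b27⊕b28⊕b29⊕b30⊕b31 = 0⊕1⊕1⊕1⊕0⊕0⊕1⊕0⊕0⊕0⊕1⊕0⊕1⊕0⊕1⊕1 = 0
s16: b16⊕b17⊕b18⊕b19⊕b20⊕b21⊕b22⊕b23⊕b24⊕b25⊕b26⊕b27⊕b28⊕b29⊕b30⊕b31 = 1⊕0⊕1⊕0⊕1⊕0⊕0⊕1⊕0⊕0⊕1⊕0⊕1⊕0⊕1⊕1 = 0
Syndrome (s16...s1) = 00111 → position 7.

00111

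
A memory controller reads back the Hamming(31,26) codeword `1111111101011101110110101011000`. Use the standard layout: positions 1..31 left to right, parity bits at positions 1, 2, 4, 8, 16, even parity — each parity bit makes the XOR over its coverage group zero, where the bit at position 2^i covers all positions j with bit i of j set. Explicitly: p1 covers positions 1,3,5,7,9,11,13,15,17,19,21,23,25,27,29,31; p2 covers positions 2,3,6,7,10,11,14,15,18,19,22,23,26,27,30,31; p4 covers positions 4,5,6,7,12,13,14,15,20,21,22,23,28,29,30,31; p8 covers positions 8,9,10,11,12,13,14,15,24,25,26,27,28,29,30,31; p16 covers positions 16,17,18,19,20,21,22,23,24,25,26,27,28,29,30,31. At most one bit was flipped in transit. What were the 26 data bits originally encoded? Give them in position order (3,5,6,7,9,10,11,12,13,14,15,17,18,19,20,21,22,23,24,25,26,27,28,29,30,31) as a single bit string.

11110101110110111101011000

s1: b1⊕b3⊕b5⊕b7⊕b9⊕b11⊕b13⊕b15⊕b17⊕b19⊕b21⊕b23⊕b25⊕b27⊕b29⊕b31 = 1⊕1⊕1⊕1⊕0⊕0⊕1⊕0⊕1⊕0⊕1⊕1⊕1⊕1⊕0⊕0 = 0
s2: b2⊕b3⊕b6⊕b7⊕b10⊕b11⊕b14⊕b15⊕b18⊕b19⊕b22⊕b23⊕b26⊕b27⊕b30⊕b31 = 1⊕1⊕1⊕1⊕1⊕0⊕1⊕0⊕1⊕0⊕0⊕1⊕0⊕1⊕0⊕0 = 1
s4: b4⊕b5⊕b6⊕b7⊕b12⊕b13⊕b14⊕b15⊕b20⊕b21⊕b22⊕b23⊕b28⊕b29⊕b30⊕b31 = 1⊕1⊕1⊕1⊕1⊕1⊕1⊕0⊕1⊕1⊕0⊕1⊕1⊕0⊕0⊕0 = 1
s8: b8⊕b9⊕b10⊕b11⊕b12⊕b13⊕b14⊕b15⊕b24⊕b25⊕b26⊕b27⊕b28⊕b29⊕b30⊕b31 = 1⊕0⊕1⊕0⊕1⊕1⊕1⊕0⊕0⊕1⊕0⊕1⊕1⊕0⊕0⊕0 = 0
s16: b16⊕b17⊕b18⊕b19⊕b20⊕b21⊕b22⊕b23⊕b24⊕b25⊕b26⊕b27⊕b28⊕b29⊕b30⊕b31 = 1⊕1⊕1⊕0⊕1⊕1⊕0⊕1⊕0⊕1⊕0⊕1⊕1⊕0⊕0⊕0 = 1
Syndrome (s16...s1) = 10110 → position 22.
Flip bit 22: corrected codeword = 1111111101011101110111101011000
Data bits at positions 3,5,6,7,9,10,11,12,13,14,15,17,18,19,20,21,22,23,24,25,26,27,28,29,30,31: 11110101110110111101011000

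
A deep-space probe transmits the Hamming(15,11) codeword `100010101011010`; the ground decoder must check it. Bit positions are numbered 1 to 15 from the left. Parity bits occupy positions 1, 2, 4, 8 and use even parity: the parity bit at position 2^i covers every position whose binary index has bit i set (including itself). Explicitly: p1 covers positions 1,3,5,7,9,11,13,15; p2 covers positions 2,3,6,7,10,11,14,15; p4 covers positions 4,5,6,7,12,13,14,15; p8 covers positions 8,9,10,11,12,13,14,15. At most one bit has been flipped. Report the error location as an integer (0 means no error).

s1: b1⊕b3⊕b5⊕b7⊕b9⊕b11⊕b13⊕b15 = 1⊕0⊕1⊕1⊕1⊕1⊕0⊕0 = 1
s2: b2⊕b3⊕b6⊕b7⊕b10⊕b11⊕b14⊕b15 = 0⊕0⊕0⊕1⊕0⊕1⊕1⊕0 = 1
s4: b4⊕b5⊕b6⊕b7⊕b12⊕b13⊕b14⊕b15 = 0⊕1⊕0⊕1⊕1⊕0⊕1⊕0 = 0
s8: b8⊕b9⊕b10⊕b11⊕b12⊕b13⊕b14⊕b15 = 0⊕1⊕0⊕1⊕1⊕0⊕1⊕0 = 0
Syndrome (s8...s1) = 0011 → position 3.

3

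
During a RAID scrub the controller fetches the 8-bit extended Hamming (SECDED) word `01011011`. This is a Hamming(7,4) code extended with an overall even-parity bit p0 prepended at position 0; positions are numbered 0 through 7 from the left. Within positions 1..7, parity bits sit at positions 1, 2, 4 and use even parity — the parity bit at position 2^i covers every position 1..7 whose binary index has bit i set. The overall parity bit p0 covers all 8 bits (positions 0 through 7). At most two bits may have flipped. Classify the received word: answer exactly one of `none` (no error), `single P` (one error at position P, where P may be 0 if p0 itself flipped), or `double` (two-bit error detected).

single 7

s1: b1⊕b3⊕b5⊕b7 = 1⊕1⊕0⊕1 = 1
s2: b2⊕b3⊕b6⊕b7 = 0⊕1⊕1⊕1 = 1
s4: b4⊕b5⊕b6⊕b7 = 1⊕0⊕1⊕1 = 1
Syndrome (s4...s1) = 111 → position 7.
Overall parity (XOR of all 8 bits, including p0): 0⊕1⊕0⊕1⊕1⊕0⊕1⊕1 = 1
Overall=1, syndrome position=7 → single-bit error at position 7.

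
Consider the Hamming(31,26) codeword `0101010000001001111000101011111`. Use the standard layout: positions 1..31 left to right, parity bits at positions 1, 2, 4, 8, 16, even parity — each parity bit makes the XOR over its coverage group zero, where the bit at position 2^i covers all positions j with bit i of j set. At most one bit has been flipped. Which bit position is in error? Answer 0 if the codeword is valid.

24

s1: b1⊕b3⊕b5⊕b7⊕b9⊕b11⊕b13⊕b15⊕b17⊕b19⊕b21⊕b23⊕b25⊕b27⊕b29⊕b31 = 0⊕0⊕0⊕0⊕0⊕0⊕1⊕0⊕1⊕1⊕0⊕1⊕1⊕1⊕1⊕1 = 0
s2: b2⊕b3⊕b6⊕b7⊕b10⊕b11⊕b14⊕b15⊕b18⊕b19⊕b22⊕b23⊕b26⊕b27⊕b30⊕b31 = 1⊕0⊕1⊕0⊕0⊕0⊕0⊕0⊕1⊕1⊕0⊕1⊕0⊕1⊕1⊕1 = 0
s4: b4⊕b5⊕b6⊕b7⊕b12⊕b13⊕b14⊕b15⊕b20⊕b21⊕b22⊕b23⊕b28⊕b29⊕b30⊕b31 = 1⊕0⊕1⊕0⊕0⊕1⊕0⊕0⊕0⊕0⊕0⊕1⊕1⊕1⊕1⊕1 = 0
s8: b8⊕b9⊕b10⊕b11⊕b12⊕b13⊕b14⊕b15⊕b24⊕b25⊕b26⊕b27⊕b28⊕b29⊕b30⊕b31 = 0⊕0⊕0⊕0⊕0⊕1⊕0⊕0⊕0⊕1⊕0⊕1⊕1⊕1⊕1⊕1 = 1
s16: b16⊕b17⊕b18⊕b19⊕b20⊕b21⊕b22⊕b23⊕b24⊕b25⊕b26⊕b27⊕b28⊕b29⊕b30⊕b31 = 1⊕1⊕1⊕1⊕0⊕0⊕0⊕1⊕0⊕1⊕0⊕1⊕1⊕1⊕1⊕1 = 1
Syndrome (s16...s1) = 11000 → position 24.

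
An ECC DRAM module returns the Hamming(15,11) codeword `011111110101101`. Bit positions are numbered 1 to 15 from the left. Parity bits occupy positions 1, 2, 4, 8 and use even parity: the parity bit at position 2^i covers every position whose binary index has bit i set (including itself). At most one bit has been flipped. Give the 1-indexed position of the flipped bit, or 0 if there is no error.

13

s1: b1⊕b3⊕b5⊕b7⊕b9⊕b11⊕b13⊕b15 = 0⊕1⊕1⊕1⊕0⊕0⊕1⊕1 = 1
s2: b2⊕b3⊕b6⊕b7⊕b10⊕b11⊕b14⊕b15 = 1⊕1⊕1⊕1⊕1⊕0⊕0⊕1 = 0
s4: b4⊕b5⊕b6⊕b7⊕b12⊕b13⊕b14⊕b15 = 1⊕1⊕1⊕1⊕1⊕1⊕0⊕1 = 1
s8: b8⊕b9⊕b10⊕b11⊕b12⊕b13⊕b14⊕b15 = 1⊕0⊕1⊕0⊕1⊕1⊕0⊕1 = 1
Syndrome (s8...s1) = 1101 → position 13.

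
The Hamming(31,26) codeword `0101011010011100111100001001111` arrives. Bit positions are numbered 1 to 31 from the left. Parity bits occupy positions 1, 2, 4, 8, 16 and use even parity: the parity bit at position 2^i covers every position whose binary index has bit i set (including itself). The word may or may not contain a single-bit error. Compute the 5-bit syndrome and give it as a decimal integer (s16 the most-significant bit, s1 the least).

s1: b1⊕b3⊕b5⊕b7⊕b9⊕b11⊕b13⊕b15⊕b17⊕b19⊕b21⊕b23⊕b25⊕b27⊕b29⊕b31 = 0⊕0⊕0⊕1⊕1⊕0⊕1⊕0⊕1⊕1⊕0⊕0⊕1⊕0⊕1⊕1 = 0
s2: b2⊕b3⊕b6⊕b7⊕b10⊕b11⊕b14⊕b15⊕b18⊕b19⊕b22⊕b23⊕b26⊕b27⊕b30⊕b31 = 1⊕0⊕1⊕1⊕0⊕0⊕1⊕0⊕1⊕1⊕0⊕0⊕0⊕0⊕1⊕1 = 0
s4: b4⊕b5⊕b6⊕b7⊕b12⊕b13⊕b14⊕b15⊕b20⊕b21⊕b22⊕b23⊕b28⊕b29⊕b30⊕b31 = 1⊕0⊕1⊕1⊕1⊕1⊕1⊕0⊕1⊕0⊕0⊕0⊕1⊕1⊕1⊕1 = 1
s8: b8⊕b9⊕b10⊕b11⊕b12⊕b13⊕b14⊕b15⊕b24⊕b25⊕b26⊕b27⊕b28⊕b29⊕b30⊕b31 = 0⊕1⊕0⊕0⊕1⊕1⊕1⊕0⊕0⊕1⊕0⊕0⊕1⊕1⊕1⊕1 = 1
s16: b16⊕b17⊕b18⊕b19⊕b20⊕b21⊕b22⊕b23⊕b24⊕b25⊕b26⊕b27⊕b28⊕b29⊕b30⊕b31 = 0⊕1⊕1⊕1⊕1⊕0⊕0⊕0⊕0⊕1⊕0⊕0⊕1⊕1⊕1⊕1 = 1
Syndrome (s16...s1) = 11100 → position 28.

28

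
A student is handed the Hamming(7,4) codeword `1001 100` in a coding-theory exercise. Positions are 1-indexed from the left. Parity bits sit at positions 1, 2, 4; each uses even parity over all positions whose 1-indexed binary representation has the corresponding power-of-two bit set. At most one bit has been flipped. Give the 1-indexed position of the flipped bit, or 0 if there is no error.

s1: b1⊕b3⊕b5⊕b7 = 1⊕0⊕1⊕0 = 0
s2: b2⊕b3⊕b6⊕b7 = 0⊕0⊕0⊕0 = 0
s4: b4⊕b5⊕b6⊕b7 = 1⊕1⊕0⊕0 = 0
Syndrome (s4...s1) = 000 → position 0 (no error).

0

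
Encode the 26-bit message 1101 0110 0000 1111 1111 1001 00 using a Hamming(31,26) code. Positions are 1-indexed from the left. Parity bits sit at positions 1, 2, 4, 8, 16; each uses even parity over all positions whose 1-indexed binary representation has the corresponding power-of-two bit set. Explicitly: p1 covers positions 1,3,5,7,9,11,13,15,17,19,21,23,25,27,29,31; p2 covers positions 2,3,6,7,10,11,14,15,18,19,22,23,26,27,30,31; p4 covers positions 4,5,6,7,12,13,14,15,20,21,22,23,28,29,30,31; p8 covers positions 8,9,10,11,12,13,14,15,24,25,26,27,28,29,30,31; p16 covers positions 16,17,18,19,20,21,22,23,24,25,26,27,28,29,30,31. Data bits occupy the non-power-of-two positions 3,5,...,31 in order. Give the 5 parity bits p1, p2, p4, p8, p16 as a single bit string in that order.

Place data bits at non-power-of-two positions: b3=1, b5=1, b6=0, b7=1, b9=0, b10=1, b11=1, b12=0, b13=0, b14=0, b15=0, b17=0, b18=1, b19=1, b20=1, b21=1, b22=1, b23=1, b24=1, b25=1, b26=1, b27=0, b28=0, b29=1, b30=0, b31=0.
p1 = XOR of data positions {3,5,7,9,11,13,15,17,19,21,23,25,27,29,31} = 1⊕1⊕1⊕0⊕1⊕0⊕0⊕0⊕1⊕1⊕1⊕1⊕0⊕1⊕0 = 1
p2 = XOR of data positions {3,6,7,10,11,14,15,18,19,22,23,26,27,30,31} = 1⊕0⊕1⊕1⊕1⊕0⊕0⊕1⊕1⊕1⊕1⊕1⊕0⊕0⊕0 = 1
p4 = XOR of data positions {5,6,7,12,13,14,15,20,21,22,23,28,29,30,31} = 1⊕0⊕1⊕0⊕0⊕0⊕0⊕1⊕1⊕1⊕1⊕0⊕1⊕0⊕0 = 1
p8 = XOR of data positions {9,10,11,12,13,14,15,24,25,26,27,28,29,30,31} = 0⊕1⊕1⊕0⊕0⊕0⊕0⊕1⊕1⊕1⊕0⊕0⊕1⊕0⊕0 = 0
p16 = XOR of data positions {17,18,19,20,21,22,23,24,25,26,27,28,29,30,31} = 0⊕1⊕1⊕1⊕1⊕1⊕1⊕1⊕1⊕1⊕0⊕0⊕1⊕0⊕0 = 0
Parity bits p1,p2,p4,p8,p16 = 11100

11100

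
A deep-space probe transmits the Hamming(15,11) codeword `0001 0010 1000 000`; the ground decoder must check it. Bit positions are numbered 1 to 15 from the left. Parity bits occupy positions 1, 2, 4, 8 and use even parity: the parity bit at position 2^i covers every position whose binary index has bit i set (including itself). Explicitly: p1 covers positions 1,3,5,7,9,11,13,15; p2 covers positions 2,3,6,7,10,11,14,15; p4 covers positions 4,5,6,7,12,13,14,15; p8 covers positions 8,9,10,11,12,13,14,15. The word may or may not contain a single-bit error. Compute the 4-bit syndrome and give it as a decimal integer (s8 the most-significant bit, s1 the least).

s1: b1⊕b3⊕b5⊕b7⊕b9⊕b11⊕b13⊕b15 = 0⊕0⊕0⊕1⊕1⊕0⊕0⊕0 = 0
s2: b2⊕b3⊕b6⊕b7⊕b10⊕b11⊕b14⊕b15 = 0⊕0⊕0⊕1⊕0⊕0⊕0⊕0 = 1
s4: b4⊕b5⊕b6⊕b7⊕b12⊕b13⊕b14⊕b15 = 1⊕0⊕0⊕1⊕0⊕0⊕0⊕0 = 0
s8: b8⊕b9⊕b10⊕b11⊕b12⊕b13⊕b14⊕b15 = 0⊕1⊕0⊕0⊕0⊕0⊕0⊕0 = 1
Syndrome (s8...s1) = 1010 → position 10.

10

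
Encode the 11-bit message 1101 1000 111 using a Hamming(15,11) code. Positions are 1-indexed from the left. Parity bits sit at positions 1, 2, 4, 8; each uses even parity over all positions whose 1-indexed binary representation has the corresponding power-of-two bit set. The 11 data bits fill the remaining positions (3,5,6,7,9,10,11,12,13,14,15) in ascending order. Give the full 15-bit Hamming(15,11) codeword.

Place data bits at non-power-of-two positions: b3=1, b5=1, b6=0, b7=1, b9=1, b10=0, b11=0, b12=0, b13=1, b14=1, b15=1.
p1 = XOR of data positions {3,5,7,9,11,13,15} = 1⊕1⊕1⊕1⊕0⊕1⊕1 = 0
p2 = XOR of data positions {3,6,7,10,11,14,15} = 1⊕0⊕1⊕0⊕0⊕1⊕1 = 0
p4 = XOR of data positions {5,6,7,12,13,14,15} = 1⊕0⊕1⊕0⊕1⊕1⊕1 = 1
p8 = XOR of data positions {9,10,11,12,13,14,15} = 1⊕0⊕0⊕0⊕1⊕1⊕1 = 0
Codeword b1..b15 = 001110101000111

001110101000111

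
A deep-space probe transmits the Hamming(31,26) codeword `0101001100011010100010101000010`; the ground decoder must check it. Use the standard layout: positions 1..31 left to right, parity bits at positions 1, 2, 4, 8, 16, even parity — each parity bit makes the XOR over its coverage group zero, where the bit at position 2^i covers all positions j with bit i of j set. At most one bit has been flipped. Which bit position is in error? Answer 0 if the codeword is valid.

19

s1: b1⊕b3⊕b5⊕b7⊕b9⊕b11⊕b13⊕b15⊕b17⊕b19⊕b21⊕b23⊕b25⊕b27⊕b29⊕b31 = 0⊕0⊕0⊕1⊕0⊕0⊕1⊕1⊕1⊕0⊕1⊕1⊕1⊕0⊕0⊕0 = 1
s2: b2⊕b3⊕b6⊕b7⊕b10⊕b11⊕b14⊕b15⊕b18⊕b19⊕b22⊕b23⊕b26⊕b27⊕b30⊕b31 = 1⊕0⊕0⊕1⊕0⊕0⊕0⊕1⊕0⊕0⊕0⊕1⊕0⊕0⊕1⊕0 = 1
s4: b4⊕b5⊕b6⊕b7⊕b12⊕b13⊕b14⊕b15⊕b20⊕b21⊕b22⊕b23⊕b28⊕b29⊕b30⊕b31 = 1⊕0⊕0⊕1⊕1⊕1⊕0⊕1⊕0⊕1⊕0⊕1⊕0⊕0⊕1⊕0 = 0
s8: b8⊕b9⊕b10⊕b11⊕b12⊕b13⊕b14⊕b15⊕b24⊕b25⊕b26⊕b27⊕b28⊕b29⊕b30⊕b31 = 1⊕0⊕0⊕0⊕1⊕1⊕0⊕1⊕0⊕1⊕0⊕0⊕0⊕0⊕1⊕0 = 0
s16: b16⊕b17⊕b18⊕b19⊕b20⊕b21⊕b22⊕b23⊕b24⊕b25⊕b26⊕b27⊕b28⊕b29⊕b30⊕b31 = 0⊕1⊕0⊕0⊕0⊕1⊕0⊕1⊕0⊕1⊕0⊕0⊕0⊕0⊕1⊕0 = 1
Syndrome (s16...s1) = 10011 → position 19.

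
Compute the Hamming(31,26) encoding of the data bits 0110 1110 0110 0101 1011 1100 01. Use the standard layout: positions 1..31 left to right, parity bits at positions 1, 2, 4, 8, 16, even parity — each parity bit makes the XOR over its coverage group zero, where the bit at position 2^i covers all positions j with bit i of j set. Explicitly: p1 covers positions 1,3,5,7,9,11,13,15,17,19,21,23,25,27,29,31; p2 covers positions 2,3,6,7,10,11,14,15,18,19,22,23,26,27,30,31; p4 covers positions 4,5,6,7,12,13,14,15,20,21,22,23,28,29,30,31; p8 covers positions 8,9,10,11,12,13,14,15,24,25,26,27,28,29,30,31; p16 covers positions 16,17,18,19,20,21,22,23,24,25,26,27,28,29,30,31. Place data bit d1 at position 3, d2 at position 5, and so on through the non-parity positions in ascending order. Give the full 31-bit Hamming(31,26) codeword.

1001110011100110001011011110001

Place data bits at non-power-of-two positions: b3=0, b5=1, b6=1, b7=0, b9=1, b10=1, b11=1, b12=0, b13=0, b14=1, b15=1, b17=0, b18=0, b19=1, b20=0, b21=1, b22=1, b23=0, b24=1, b25=1, b26=1, b27=1, b28=0, b29=0, b30=0, b31=1.
p1 = XOR of data positions {3,5,7,9,11,13,15,17,19,21,23,25,27,29,31} = 0⊕1⊕0⊕1⊕1⊕0⊕1⊕0⊕1⊕1⊕0⊕1⊕1⊕0⊕1 = 1
p2 = XOR of data positions {3,6,7,10,11,14,15,18,19,22,23,26,27,30,31} = 0⊕1⊕0⊕1⊕1⊕1⊕1⊕0⊕1⊕1⊕0⊕1⊕1⊕0⊕1 = 0
p4 = XOR of data positions {5,6,7,12,13,14,15,20,21,22,23,28,29,30,31} = 1⊕1⊕0⊕0⊕0⊕1⊕1⊕0⊕1⊕1⊕0⊕0⊕0⊕0⊕1 = 1
p8 = XOR of data positions {9,10,11,12,13,14,15,24,25,26,27,28,29,30,31} = 1⊕1⊕1⊕0⊕0⊕1⊕1⊕1⊕1⊕1⊕1⊕0⊕0⊕0⊕1 = 0
p16 = XOR of data positions {17,18,19,20,21,22,23,24,25,26,27,28,29,30,31} = 0⊕0⊕1⊕0⊕1⊕1⊕0⊕1⊕1⊕1⊕1⊕0⊕0⊕0⊕1 = 0
Codeword b1..b31 = 1001110011100110001011011110001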